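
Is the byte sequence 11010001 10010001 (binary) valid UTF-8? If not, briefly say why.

valid

Leading byte 0xD1 = 11010001 → 2-byte form.
Continuation bytes 0x91=10010001 all match 10xxxxxx.
Decoded value 0x451 is ≥ 0x80 (shortest form) and not a surrogate.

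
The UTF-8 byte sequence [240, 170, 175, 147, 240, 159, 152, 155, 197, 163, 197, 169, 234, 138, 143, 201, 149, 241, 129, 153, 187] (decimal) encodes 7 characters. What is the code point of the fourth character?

U+0169

Offset 0: leading byte 0xF0 = 11110000 → 4-byte char #1 = F0 AA AF 93.
Offset 4: leading byte 0xF0 = 11110000 → 4-byte char #2 = F0 9F 98 9B.
Offset 8: leading byte 0xC5 = 11000101 → 2-byte char #3 = C5 A3.
Offset 10: leading byte 0xC5 = 11000101 → 2-byte char #4 = C5 A9.
Leading byte 0xC5 = 11000101 matches 110xxxxx → 2-byte sequence.
Byte 1: 0xC5 = 11000101, payload 00101 (5 bits).
Byte 2: 0xA9 = 10101001 (10xxxxxx ✓), payload 101001.
Concatenate: 00101101001 = 0x169 (11 bits → U+0169).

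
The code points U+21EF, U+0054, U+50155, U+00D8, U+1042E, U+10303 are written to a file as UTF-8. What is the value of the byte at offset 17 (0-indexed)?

U+21EF → 3-byte form E2 87 AF at offsets 0–2.
U+0054 → 1-byte form 54 at offsets 3–3.
U+50155 → 4-byte form F1 90 85 95 at offsets 4–7.
U+00D8 → 2-byte form C3 98 at offsets 8–9.
U+1042E → 4-byte form F0 90 90 AE at offsets 10–13.
U+10303 → 4-byte form F0 90 8C 83 at offsets 14–17.
Offset 17 falls in char 6's range; it's byte 4 of F0 90 8C 83 = 0x83.

0x83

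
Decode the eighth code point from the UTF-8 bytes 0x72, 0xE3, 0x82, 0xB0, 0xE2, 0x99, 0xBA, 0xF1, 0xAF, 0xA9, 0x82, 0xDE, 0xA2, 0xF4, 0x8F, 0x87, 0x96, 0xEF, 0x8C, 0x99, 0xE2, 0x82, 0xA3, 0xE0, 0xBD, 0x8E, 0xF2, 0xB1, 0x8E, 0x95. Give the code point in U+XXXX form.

U+20A3

Offset 0: leading byte 0x72 = 01110010 → 1-byte char #1 = 72.
Offset 1: leading byte 0xE3 = 11100011 → 3-byte char #2 = E3 82 B0.
Offset 4: leading byte 0xE2 = 11100010 → 3-byte char #3 = E2 99 BA.
Offset 7: leading byte 0xF1 = 11110001 → 4-byte char #4 = F1 AF A9 82.
Offset 11: leading byte 0xDE = 11011110 → 2-byte char #5 = DE A2.
Offset 13: leading byte 0xF4 = 11110100 → 4-byte char #6 = F4 8F 87 96.
Offset 17: leading byte 0xEF = 11101111 → 3-byte char #7 = EF 8C 99.
Offset 20: leading byte 0xE2 = 11100010 → 3-byte char #8 = E2 82 A3.
Leading byte 0xE2 = 11100010 matches 1110xxxx → 3-byte sequence.
Byte 1: 0xE2 = 11100010, payload 0010 (4 bits).
Byte 2: 0x82 = 10000010 (10xxxxxx ✓), payload 000010.
Byte 3: 0xA3 = 10100011 (10xxxxxx ✓), payload 100011.
Concatenate: 0010000010100011 = 0x20A3 (16 bits → U+20A3).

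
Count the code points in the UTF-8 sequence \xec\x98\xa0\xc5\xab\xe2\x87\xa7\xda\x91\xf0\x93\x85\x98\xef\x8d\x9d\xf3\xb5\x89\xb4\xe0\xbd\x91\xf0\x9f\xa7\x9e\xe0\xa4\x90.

10

Byte at offset 0: 0xEC = 11101100 → 3-byte char (#1). Advance 3.
Byte at offset 3: 0xC5 = 11000101 → 2-byte char (#2). Advance 2.
Byte at offset 5: 0xE2 = 11100010 → 3-byte char (#3). Advance 3.
Byte at offset 8: 0xDA = 11011010 → 2-byte char (#4). Advance 2.
Byte at offset 10: 0xF0 = 11110000 → 4-byte char (#5). Advance 4.
Byte at offset 14: 0xEF = 11101111 → 3-byte char (#6). Advance 3.
Byte at offset 17: 0xF3 = 11110011 → 4-byte char (#7). Advance 4.
Byte at offset 21: 0xE0 = 11100000 → 3-byte char (#8). Advance 3.
Byte at offset 24: 0xF0 = 11110000 → 4-byte char (#9). Advance 4.
Byte at offset 28: 0xE0 = 11100000 → 3-byte char (#10). Advance 3.
Reached end at offset 31 after 10 code points.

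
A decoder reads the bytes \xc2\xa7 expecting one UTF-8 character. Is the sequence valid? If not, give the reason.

valid

Leading byte 0xC2 = 11000010 → 2-byte form.
Continuation bytes 0xA7=10100111 all match 10xxxxxx.
Decoded value 0xA7 is ≥ 0x80 (shortest form) and not a surrogate.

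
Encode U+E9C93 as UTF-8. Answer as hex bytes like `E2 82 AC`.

U+E9C93 = 0xE9C93 = 957587 decimal. In range U+10000–U+10FFFF → 4-byte form: 11110xxx 10xxxxxx 10xxxxxx 10xxxxxx.
Binary (21 bits): 011101001110010010011.
Split 3+6+6+6: 011 | 101001 | 110010 | 010011.
Byte 1: 11110011 = 0xF3.
Byte 2: 10101001 = 0xA9.
Byte 3: 10110010 = 0xB2.
Byte 4: 10010011 = 0x93.

F3 A9 B2 93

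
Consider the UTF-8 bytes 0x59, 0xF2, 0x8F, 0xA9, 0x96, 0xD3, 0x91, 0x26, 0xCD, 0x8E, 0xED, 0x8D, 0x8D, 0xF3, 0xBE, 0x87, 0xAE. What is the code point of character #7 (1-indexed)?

U+FE1EE

Offset 0: leading byte 0x59 = 01011001 → 1-byte char #1 = 59.
Offset 1: leading byte 0xF2 = 11110010 → 4-byte char #2 = F2 8F A9 96.
Offset 5: leading byte 0xD3 = 11010011 → 2-byte char #3 = D3 91.
Offset 7: leading byte 0x26 = 00100110 → 1-byte char #4 = 26.
Offset 8: leading byte 0xCD = 11001101 → 2-byte char #5 = CD 8E.
Offset 10: leading byte 0xED = 11101101 → 3-byte char #6 = ED 8D 8D.
Offset 13: leading byte 0xF3 = 11110011 → 4-byte char #7 = F3 BE 87 AE.
Leading byte 0xF3 = 11110011 matches 11110xxx → 4-byte sequence.
Byte 1: 0xF3 = 11110011, payload 011 (3 bits).
Byte 2: 0xBE = 10111110 (10xxxxxx ✓), payload 111110.
Byte 3: 0x87 = 10000111 (10xxxxxx ✓), payload 000111.
Byte 4: 0xAE = 10101110 (10xxxxxx ✓), payload 101110.
Concatenate: 011111110000111101110 = 0xFE1EE (21 bits → U+FE1EE).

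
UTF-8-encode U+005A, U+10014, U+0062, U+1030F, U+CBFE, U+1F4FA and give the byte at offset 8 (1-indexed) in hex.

1-indexed offset 8 is 0-indexed offset 7.
U+005A → 1-byte form 5A at offsets 0–0.
U+10014 → 4-byte form F0 90 80 94 at offsets 1–4.
U+0062 → 1-byte form 62 at offsets 5–5.
U+1030F → 4-byte form F0 90 8C 8F at offsets 6–9.
Offset 7 falls in char 4's range; it's byte 2 of F0 90 8C 8F = 0x90.

0x90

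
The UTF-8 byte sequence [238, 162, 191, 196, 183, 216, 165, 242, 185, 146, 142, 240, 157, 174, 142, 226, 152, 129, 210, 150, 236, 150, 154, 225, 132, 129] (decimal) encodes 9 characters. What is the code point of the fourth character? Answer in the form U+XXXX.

U+B948E

Offset 0: leading byte 0xEE = 11101110 → 3-byte char #1 = EE A2 BF.
Offset 3: leading byte 0xC4 = 11000100 → 2-byte char #2 = C4 B7.
Offset 5: leading byte 0xD8 = 11011000 → 2-byte char #3 = D8 A5.
Offset 7: leading byte 0xF2 = 11110010 → 4-byte char #4 = F2 B9 92 8E.
Leading byte 0xF2 = 11110010 matches 11110xxx → 4-byte sequence.
Byte 1: 0xF2 = 11110010, payload 010 (3 bits).
Byte 2: 0xB9 = 10111001 (10xxxxxx ✓), payload 111001.
Byte 3: 0x92 = 10010010 (10xxxxxx ✓), payload 010010.
Byte 4: 0x8E = 10001110 (10xxxxxx ✓), payload 001110.
Concatenate: 010111001010010001110 = 0xB948E (21 bits → U+B948E).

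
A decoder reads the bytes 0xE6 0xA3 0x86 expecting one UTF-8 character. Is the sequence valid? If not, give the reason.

valid

Leading byte 0xE6 = 11100110 → 3-byte form.
Continuation bytes 0xA3=10100011, 0x86=10000110 all match 10xxxxxx.
Decoded value 0x68C6 is ≥ 0x800 (shortest form) and not a surrogate.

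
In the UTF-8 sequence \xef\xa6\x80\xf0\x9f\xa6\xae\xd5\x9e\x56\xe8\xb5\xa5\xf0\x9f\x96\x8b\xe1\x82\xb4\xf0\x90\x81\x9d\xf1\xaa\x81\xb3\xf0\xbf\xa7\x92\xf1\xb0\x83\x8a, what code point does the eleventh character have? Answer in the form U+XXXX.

Offset 0: leading byte 0xEF = 11101111 → 3-byte char #1 = EF A6 80.
Offset 3: leading byte 0xF0 = 11110000 → 4-byte char #2 = F0 9F A6 AE.
Offset 7: leading byte 0xD5 = 11010101 → 2-byte char #3 = D5 9E.
Offset 9: leading byte 0x56 = 01010110 → 1-byte char #4 = 56.
Offset 10: leading byte 0xE8 = 11101000 → 3-byte char #5 = E8 B5 A5.
Offset 13: leading byte 0xF0 = 11110000 → 4-byte char #6 = F0 9F 96 8B.
Offset 17: leading byte 0xE1 = 11100001 → 3-byte char #7 = E1 82 B4.
Offset 20: leading byte 0xF0 = 11110000 → 4-byte char #8 = F0 90 81 9D.
Offset 24: leading byte 0xF1 = 11110001 → 4-byte char #9 = F1 AA 81 B3.
Offset 28: leading byte 0xF0 = 11110000 → 4-byte char #10 = F0 BF A7 92.
Offset 32: leading byte 0xF1 = 11110001 → 4-byte char #11 = F1 B0 83 8A.
Leading byte 0xF1 = 11110001 matches 11110xxx → 4-byte sequence.
Byte 1: 0xF1 = 11110001, payload 001 (3 bits).
Byte 2: 0xB0 = 10110000 (10xxxxxx ✓), payload 110000.
Byte 3: 0x83 = 10000011 (10xxxxxx ✓), payload 000011.
Byte 4: 0x8A = 10001010 (10xxxxxx ✓), payload 001010.
Concatenate: 001110000000011001010 = 0x700CA (21 bits → U+700CA).

U+700CA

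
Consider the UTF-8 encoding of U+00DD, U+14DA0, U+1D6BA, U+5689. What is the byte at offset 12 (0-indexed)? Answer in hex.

U+00DD → 2-byte form C3 9D at offsets 0–1.
U+14DA0 → 4-byte form F0 94 B6 A0 at offsets 2–5.
U+1D6BA → 4-byte form F0 9D 9A BA at offsets 6–9.
U+5689 → 3-byte form E5 9A 89 at offsets 10–12.
Offset 12 falls in char 4's range; it's byte 3 of E5 9A 89 = 0x89.

0x89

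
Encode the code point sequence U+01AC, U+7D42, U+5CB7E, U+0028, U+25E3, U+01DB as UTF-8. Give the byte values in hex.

U+01AC: 2-byte form → C6 AC.
U+7D42: 3-byte form → E7 B5 82.
U+5CB7E: 4-byte form → F1 9C AD BE.
U+0028: 1-byte form → 28.
U+25E3: 3-byte form → E2 97 A3.
U+01DB: 2-byte form → C7 9B.
Concatenated (15 bytes): C6 AC E7 B5 82 F1 9C AD BE 28 E2 97 A3 C7 9B.

C6 AC E7 B5 82 F1 9C AD BE 28 E2 97 A3 C7 9B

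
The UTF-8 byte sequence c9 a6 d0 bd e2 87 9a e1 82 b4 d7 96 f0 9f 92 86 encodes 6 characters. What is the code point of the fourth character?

Offset 0: leading byte 0xC9 = 11001001 → 2-byte char #1 = C9 A6.
Offset 2: leading byte 0xD0 = 11010000 → 2-byte char #2 = D0 BD.
Offset 4: leading byte 0xE2 = 11100010 → 3-byte char #3 = E2 87 9A.
Offset 7: leading byte 0xE1 = 11100001 → 3-byte char #4 = E1 82 B4.
Leading byte 0xE1 = 11100001 matches 1110xxxx → 3-byte sequence.
Byte 1: 0xE1 = 11100001, payload 0001 (4 bits).
Byte 2: 0x82 = 10000010 (10xxxxxx ✓), payload 000010.
Byte 3: 0xB4 = 10110100 (10xxxxxx ✓), payload 110100.
Concatenate: 0001000010110100 = 0x10B4 (16 bits → U+10B4).

U+10B4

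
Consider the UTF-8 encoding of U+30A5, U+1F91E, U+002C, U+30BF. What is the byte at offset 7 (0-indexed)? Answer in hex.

U+30A5 → 3-byte form E3 82 A5 at offsets 0–2.
U+1F91E → 4-byte form F0 9F A4 9E at offsets 3–6.
U+002C → 1-byte form 2C at offsets 7–7.
Offset 7 falls in char 3's range; it's byte 1 of 2C = 0x2C.

0x2C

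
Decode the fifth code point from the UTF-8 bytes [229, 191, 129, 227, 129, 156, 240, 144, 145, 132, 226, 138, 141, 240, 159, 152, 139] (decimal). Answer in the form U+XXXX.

Offset 0: leading byte 0xE5 = 11100101 → 3-byte char #1 = E5 BF 81.
Offset 3: leading byte 0xE3 = 11100011 → 3-byte char #2 = E3 81 9C.
Offset 6: leading byte 0xF0 = 11110000 → 4-byte char #3 = F0 90 91 84.
Offset 10: leading byte 0xE2 = 11100010 → 3-byte char #4 = E2 8A 8D.
Offset 13: leading byte 0xF0 = 11110000 → 4-byte char #5 = F0 9F 98 8B.
Leading byte 0xF0 = 11110000 matches 11110xxx → 4-byte sequence.
Byte 1: 0xF0 = 11110000, payload 000 (3 bits).
Byte 2: 0x9F = 10011111 (10xxxxxx ✓), payload 011111.
Byte 3: 0x98 = 10011000 (10xxxxxx ✓), payload 011000.
Byte 4: 0x8B = 10001011 (10xxxxxx ✓), payload 001011.
Concatenate: 000011111011000001011 = 0x1F60B (21 bits → U+1F60B).

U+1F60B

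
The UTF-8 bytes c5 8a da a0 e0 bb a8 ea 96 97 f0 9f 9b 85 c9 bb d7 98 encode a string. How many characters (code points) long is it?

7

Byte at offset 0: 0xC5 = 11000101 → 2-byte char (#1). Advance 2.
Byte at offset 2: 0xDA = 11011010 → 2-byte char (#2). Advance 2.
Byte at offset 4: 0xE0 = 11100000 → 3-byte char (#3). Advance 3.
Byte at offset 7: 0xEA = 11101010 → 3-byte char (#4). Advance 3.
Byte at offset 10: 0xF0 = 11110000 → 4-byte char (#5). Advance 4.
Byte at offset 14: 0xC9 = 11001001 → 2-byte char (#6). Advance 2.
Byte at offset 16: 0xD7 = 11010111 → 2-byte char (#7). Advance 2.
Reached end at offset 18 after 7 code points.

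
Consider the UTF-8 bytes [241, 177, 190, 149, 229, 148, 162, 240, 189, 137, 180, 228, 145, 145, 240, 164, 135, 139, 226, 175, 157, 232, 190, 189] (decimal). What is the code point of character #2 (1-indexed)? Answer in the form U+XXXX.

U+5522

Offset 0: leading byte 0xF1 = 11110001 → 4-byte char #1 = F1 B1 BE 95.
Offset 4: leading byte 0xE5 = 11100101 → 3-byte char #2 = E5 94 A2.
Leading byte 0xE5 = 11100101 matches 1110xxxx → 3-byte sequence.
Byte 1: 0xE5 = 11100101, payload 0101 (4 bits).
Byte 2: 0x94 = 10010100 (10xxxxxx ✓), payload 010100.
Byte 3: 0xA2 = 10100010 (10xxxxxx ✓), payload 100010.
Concatenate: 0101010100100010 = 0x5522 (16 bits → U+5522).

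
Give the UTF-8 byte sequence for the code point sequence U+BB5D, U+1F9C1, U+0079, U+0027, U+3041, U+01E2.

EB AD 9D F0 9F A7 81 79 27 E3 81 81 C7 A2

U+BB5D: 3-byte form → EB AD 9D.
U+1F9C1: 4-byte form → F0 9F A7 81.
U+0079: 1-byte form → 79.
U+0027: 1-byte form → 27.
U+3041: 3-byte form → E3 81 81.
U+01E2: 2-byte form → C7 A2.
Concatenated (14 bytes): EB AD 9D F0 9F A7 81 79 27 E3 81 81 C7 A2.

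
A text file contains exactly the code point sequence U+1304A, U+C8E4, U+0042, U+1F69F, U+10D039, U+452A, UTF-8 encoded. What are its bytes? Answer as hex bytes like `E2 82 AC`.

F0 93 81 8A EC A3 A4 42 F0 9F 9A 9F F4 8D 80 B9 E4 94 AA

U+1304A: 4-byte form → F0 93 81 8A.
U+C8E4: 3-byte form → EC A3 A4.
U+0042: 1-byte form → 42.
U+1F69F: 4-byte form → F0 9F 9A 9F.
U+10D039: 4-byte form → F4 8D 80 B9.
U+452A: 3-byte form → E4 94 AA.
Concatenated (19 bytes): F0 93 81 8A EC A3 A4 42 F0 9F 9A 9F F4 8D 80 B9 E4 94 AA.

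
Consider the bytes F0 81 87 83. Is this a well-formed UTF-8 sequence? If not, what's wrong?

invalid (overlong encoding)

Leading byte 0xF0 = 11110000 → 4-byte form.
Continuation bytes all match 10xxxxxx. Payload decodes to 0x11C3.
But 0x11C3 < 0x10000, the minimum for a 4-byte sequence — this is an overlong encoding.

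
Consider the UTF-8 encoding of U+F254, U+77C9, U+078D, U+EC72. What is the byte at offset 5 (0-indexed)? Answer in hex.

U+F254 → 3-byte form EF 89 94 at offsets 0–2.
U+77C9 → 3-byte form E7 9F 89 at offsets 3–5.
Offset 5 falls in char 2's range; it's byte 3 of E7 9F 89 = 0x89.

0x89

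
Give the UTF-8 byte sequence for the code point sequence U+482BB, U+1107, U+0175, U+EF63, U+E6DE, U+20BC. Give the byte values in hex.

U+482BB: 4-byte form → F1 88 8A BB.
U+1107: 3-byte form → E1 84 87.
U+0175: 2-byte form → C5 B5.
U+EF63: 3-byte form → EE BD A3.
U+E6DE: 3-byte form → EE 9B 9E.
U+20BC: 3-byte form → E2 82 BC.
Concatenated (18 bytes): F1 88 8A BB E1 84 87 C5 B5 EE BD A3 EE 9B 9E E2 82 BC.

F1 88 8A BB E1 84 87 C5 B5 EE BD A3 EE 9B 9E E2 82 BC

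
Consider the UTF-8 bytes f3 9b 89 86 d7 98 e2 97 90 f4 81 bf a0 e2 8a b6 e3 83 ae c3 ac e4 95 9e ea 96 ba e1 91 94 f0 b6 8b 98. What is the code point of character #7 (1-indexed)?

U+00EC

Offset 0: leading byte 0xF3 = 11110011 → 4-byte char #1 = F3 9B 89 86.
Offset 4: leading byte 0xD7 = 11010111 → 2-byte char #2 = D7 98.
Offset 6: leading byte 0xE2 = 11100010 → 3-byte char #3 = E2 97 90.
Offset 9: leading byte 0xF4 = 11110100 → 4-byte char #4 = F4 81 BF A0.
Offset 13: leading byte 0xE2 = 11100010 → 3-byte char #5 = E2 8A B6.
Offset 16: leading byte 0xE3 = 11100011 → 3-byte char #6 = E3 83 AE.
Offset 19: leading byte 0xC3 = 11000011 → 2-byte char #7 = C3 AC.
Leading byte 0xC3 = 11000011 matches 110xxxxx → 2-byte sequence.
Byte 1: 0xC3 = 11000011, payload 00011 (5 bits).
Byte 2: 0xAC = 10101100 (10xxxxxx ✓), payload 101100.
Concatenate: 00011101100 = 0xEC (11 bits → U+00EC).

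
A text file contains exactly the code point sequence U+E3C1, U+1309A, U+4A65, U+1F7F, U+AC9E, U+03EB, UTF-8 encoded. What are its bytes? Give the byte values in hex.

EE 8F 81 F0 93 82 9A E4 A9 A5 E1 BD BF EA B2 9E CF AB

U+E3C1: 3-byte form → EE 8F 81.
U+1309A: 4-byte form → F0 93 82 9A.
U+4A65: 3-byte form → E4 A9 A5.
U+1F7F: 3-byte form → E1 BD BF.
U+AC9E: 3-byte form → EA B2 9E.
U+03EB: 2-byte form → CF AB.
Concatenated (18 bytes): EE 8F 81 F0 93 82 9A E4 A9 A5 E1 BD BF EA B2 9E CF AB.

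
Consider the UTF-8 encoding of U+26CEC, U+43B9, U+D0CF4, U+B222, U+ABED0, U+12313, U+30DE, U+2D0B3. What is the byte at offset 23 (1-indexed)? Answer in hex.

0xE3

1-indexed offset 23 is 0-indexed offset 22.
U+26CEC → 4-byte form F0 A6 B3 AC at offsets 0–3.
U+43B9 → 3-byte form E4 8E B9 at offsets 4–6.
U+D0CF4 → 4-byte form F3 90 B3 B4 at offsets 7–10.
U+B222 → 3-byte form EB 88 A2 at offsets 11–13.
U+ABED0 → 4-byte form F2 AB BB 90 at offsets 14–17.
U+12313 → 4-byte form F0 92 8C 93 at offsets 18–21.
U+30DE → 3-byte form E3 83 9E at offsets 22–24.
Offset 22 falls in char 7's range; it's byte 1 of E3 83 9E = 0xE3.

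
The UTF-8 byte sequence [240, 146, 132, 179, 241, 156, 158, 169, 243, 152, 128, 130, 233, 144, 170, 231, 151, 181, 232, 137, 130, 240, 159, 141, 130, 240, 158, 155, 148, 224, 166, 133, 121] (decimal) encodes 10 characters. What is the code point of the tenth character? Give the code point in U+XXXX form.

Offset 0: leading byte 0xF0 = 11110000 → 4-byte char #1 = F0 92 84 B3.
Offset 4: leading byte 0xF1 = 11110001 → 4-byte char #2 = F1 9C 9E A9.
Offset 8: leading byte 0xF3 = 11110011 → 4-byte char #3 = F3 98 80 82.
Offset 12: leading byte 0xE9 = 11101001 → 3-byte char #4 = E9 90 AA.
Offset 15: leading byte 0xE7 = 11100111 → 3-byte char #5 = E7 97 B5.
Offset 18: leading byte 0xE8 = 11101000 → 3-byte char #6 = E8 89 82.
Offset 21: leading byte 0xF0 = 11110000 → 4-byte char #7 = F0 9F 8D 82.
Offset 25: leading byte 0xF0 = 11110000 → 4-byte char #8 = F0 9E 9B 94.
Offset 29: leading byte 0xE0 = 11100000 → 3-byte char #9 = E0 A6 85.
Offset 32: leading byte 0x79 = 01111001 → 1-byte char #10 = 79.
Leading byte 0x79 = 01111001 matches 0xxxxxxx → 1-byte sequence.
Byte 1: 0x79 = 01111001, payload 1111001 (7 bits).
Concatenate: 1111001 = 0x79 (7 bits → U+0079).

U+0079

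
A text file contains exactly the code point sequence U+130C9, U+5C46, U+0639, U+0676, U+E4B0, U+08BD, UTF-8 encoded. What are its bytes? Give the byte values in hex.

F0 93 83 89 E5 B1 86 D8 B9 D9 B6 EE 92 B0 E0 A2 BD

U+130C9: 4-byte form → F0 93 83 89.
U+5C46: 3-byte form → E5 B1 86.
U+0639: 2-byte form → D8 B9.
U+0676: 2-byte form → D9 B6.
U+E4B0: 3-byte form → EE 92 B0.
U+08BD: 3-byte form → E0 A2 BD.
Concatenated (17 bytes): F0 93 83 89 E5 B1 86 D8 B9 D9 B6 EE 92 B0 E0 A2 BD.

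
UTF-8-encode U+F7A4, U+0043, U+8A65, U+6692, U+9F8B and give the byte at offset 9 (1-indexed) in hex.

0x9A

1-indexed offset 9 is 0-indexed offset 8.
U+F7A4 → 3-byte form EF 9E A4 at offsets 0–2.
U+0043 → 1-byte form 43 at offsets 3–3.
U+8A65 → 3-byte form E8 A9 A5 at offsets 4–6.
U+6692 → 3-byte form E6 9A 92 at offsets 7–9.
Offset 8 falls in char 4's range; it's byte 2 of E6 9A 92 = 0x9A.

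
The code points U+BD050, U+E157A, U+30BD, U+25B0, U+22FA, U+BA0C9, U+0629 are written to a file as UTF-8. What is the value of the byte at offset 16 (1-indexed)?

0x8B

1-indexed offset 16 is 0-indexed offset 15.
U+BD050 → 4-byte form F2 BD 81 90 at offsets 0–3.
U+E157A → 4-byte form F3 A1 95 BA at offsets 4–7.
U+30BD → 3-byte form E3 82 BD at offsets 8–10.
U+25B0 → 3-byte form E2 96 B0 at offsets 11–13.
U+22FA → 3-byte form E2 8B BA at offsets 14–16.
Offset 15 falls in char 5's range; it's byte 2 of E2 8B BA = 0x8B.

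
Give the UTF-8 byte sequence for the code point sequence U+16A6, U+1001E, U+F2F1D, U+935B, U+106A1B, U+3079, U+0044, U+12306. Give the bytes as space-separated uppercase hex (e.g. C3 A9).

E1 9A A6 F0 90 80 9E F3 B2 BC 9D E9 8D 9B F4 86 A8 9B E3 81 B9 44 F0 92 8C 86

U+16A6: 3-byte form → E1 9A A6.
U+1001E: 4-byte form → F0 90 80 9E.
U+F2F1D: 4-byte form → F3 B2 BC 9D.
U+935B: 3-byte form → E9 8D 9B.
U+106A1B: 4-byte form → F4 86 A8 9B.
U+3079: 3-byte form → E3 81 B9.
U+0044: 1-byte form → 44.
U+12306: 4-byte form → F0 92 8C 86.
Concatenated (26 bytes): E1 9A A6 F0 90 80 9E F3 B2 BC 9D E9 8D 9B F4 86 A8 9B E3 81 B9 44 F0 92 8C 86.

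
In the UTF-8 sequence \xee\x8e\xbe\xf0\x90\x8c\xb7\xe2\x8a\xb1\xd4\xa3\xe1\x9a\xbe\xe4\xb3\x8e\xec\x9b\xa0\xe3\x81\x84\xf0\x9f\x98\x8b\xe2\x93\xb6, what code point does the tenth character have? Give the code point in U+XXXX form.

U+24F6

Offset 0: leading byte 0xEE = 11101110 → 3-byte char #1 = EE 8E BE.
Offset 3: leading byte 0xF0 = 11110000 → 4-byte char #2 = F0 90 8C B7.
Offset 7: leading byte 0xE2 = 11100010 → 3-byte char #3 = E2 8A B1.
Offset 10: leading byte 0xD4 = 11010100 → 2-byte char #4 = D4 A3.
Offset 12: leading byte 0xE1 = 11100001 → 3-byte char #5 = E1 9A BE.
Offset 15: leading byte 0xE4 = 11100100 → 3-byte char #6 = E4 B3 8E.
Offset 18: leading byte 0xEC = 11101100 → 3-byte char #7 = EC 9B A0.
Offset 21: leading byte 0xE3 = 11100011 → 3-byte char #8 = E3 81 84.
Offset 24: leading byte 0xF0 = 11110000 → 4-byte char #9 = F0 9F 98 8B.
Offset 28: leading byte 0xE2 = 11100010 → 3-byte char #10 = E2 93 B6.
Leading byte 0xE2 = 11100010 matches 1110xxxx → 3-byte sequence.
Byte 1: 0xE2 = 11100010, payload 0010 (4 bits).
Byte 2: 0x93 = 10010011 (10xxxxxx ✓), payload 010011.
Byte 3: 0xB6 = 10110110 (10xxxxxx ✓), payload 110110.
Concatenate: 0010010011110110 = 0x24F6 (16 bits → U+24F6).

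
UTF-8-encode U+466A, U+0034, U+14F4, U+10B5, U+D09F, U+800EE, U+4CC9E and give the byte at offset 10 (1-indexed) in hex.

0xB5

1-indexed offset 10 is 0-indexed offset 9.
U+466A → 3-byte form E4 99 AA at offsets 0–2.
U+0034 → 1-byte form 34 at offsets 3–3.
U+14F4 → 3-byte form E1 93 B4 at offsets 4–6.
U+10B5 → 3-byte form E1 82 B5 at offsets 7–9.
Offset 9 falls in char 4's range; it's byte 3 of E1 82 B5 = 0xB5.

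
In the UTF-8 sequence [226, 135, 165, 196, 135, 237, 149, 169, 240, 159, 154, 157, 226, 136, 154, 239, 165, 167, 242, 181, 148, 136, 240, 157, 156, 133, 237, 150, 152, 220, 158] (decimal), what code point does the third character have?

U+D569

Offset 0: leading byte 0xE2 = 11100010 → 3-byte char #1 = E2 87 A5.
Offset 3: leading byte 0xC4 = 11000100 → 2-byte char #2 = C4 87.
Offset 5: leading byte 0xED = 11101101 → 3-byte char #3 = ED 95 A9.
Leading byte 0xED = 11101101 matches 1110xxxx → 3-byte sequence.
Byte 1: 0xED = 11101101, payload 1101 (4 bits).
Byte 2: 0x95 = 10010101 (10xxxxxx ✓), payload 010101.
Byte 3: 0xA9 = 10101001 (10xxxxxx ✓), payload 101001.
Concatenate: 1101010101101001 = 0xD569 (16 bits → U+D569).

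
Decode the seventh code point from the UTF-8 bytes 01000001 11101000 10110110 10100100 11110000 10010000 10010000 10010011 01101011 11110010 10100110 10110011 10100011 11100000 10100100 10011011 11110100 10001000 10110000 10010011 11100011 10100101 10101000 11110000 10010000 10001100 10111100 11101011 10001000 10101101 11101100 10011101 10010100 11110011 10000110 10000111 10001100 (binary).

U+108C13

Offset 0: leading byte 0x41 = 01000001 → 1-byte char #1 = 41.
Offset 1: leading byte 0xE8 = 11101000 → 3-byte char #2 = E8 B6 A4.
Offset 4: leading byte 0xF0 = 11110000 → 4-byte char #3 = F0 90 90 93.
Offset 8: leading byte 0x6B = 01101011 → 1-byte char #4 = 6B.
Offset 9: leading byte 0xF2 = 11110010 → 4-byte char #5 = F2 A6 B3 A3.
Offset 13: leading byte 0xE0 = 11100000 → 3-byte char #6 = E0 A4 9B.
Offset 16: leading byte 0xF4 = 11110100 → 4-byte char #7 = F4 88 B0 93.
Leading byte 0xF4 = 11110100 matches 11110xxx → 4-byte sequence.
Byte 1: 0xF4 = 11110100, payload 100 (3 bits).
Byte 2: 0x88 = 10001000 (10xxxxxx ✓), payload 001000.
Byte 3: 0xB0 = 10110000 (10xxxxxx ✓), payload 110000.
Byte 4: 0x93 = 10010011 (10xxxxxx ✓), payload 010011.
Concatenate: 100001000110000010011 = 0x108C13 (21 bits → U+108C13).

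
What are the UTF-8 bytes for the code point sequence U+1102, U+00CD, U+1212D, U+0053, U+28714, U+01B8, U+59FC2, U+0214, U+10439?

E1 84 82 C3 8D F0 92 84 AD 53 F0 A8 9C 94 C6 B8 F1 99 BF 82 C8 94 F0 90 90 B9

U+1102: 3-byte form → E1 84 82.
U+00CD: 2-byte form → C3 8D.
U+1212D: 4-byte form → F0 92 84 AD.
U+0053: 1-byte form → 53.
U+28714: 4-byte form → F0 A8 9C 94.
U+01B8: 2-byte form → C6 B8.
U+59FC2: 4-byte form → F1 99 BF 82.
U+0214: 2-byte form → C8 94.
U+10439: 4-byte form → F0 90 90 B9.
Concatenated (26 bytes): E1 84 82 C3 8D F0 92 84 AD 53 F0 A8 9C 94 C6 B8 F1 99 BF 82 C8 94 F0 90 90 B9.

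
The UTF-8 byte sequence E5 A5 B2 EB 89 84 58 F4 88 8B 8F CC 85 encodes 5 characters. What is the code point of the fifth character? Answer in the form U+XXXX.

U+0305

Offset 0: leading byte 0xE5 = 11100101 → 3-byte char #1 = E5 A5 B2.
Offset 3: leading byte 0xEB = 11101011 → 3-byte char #2 = EB 89 84.
Offset 6: leading byte 0x58 = 01011000 → 1-byte char #3 = 58.
Offset 7: leading byte 0xF4 = 11110100 → 4-byte char #4 = F4 88 8B 8F.
Offset 11: leading byte 0xCC = 11001100 → 2-byte char #5 = CC 85.
Leading byte 0xCC = 11001100 matches 110xxxxx → 2-byte sequence.
Byte 1: 0xCC = 11001100, payload 01100 (5 bits).
Byte 2: 0x85 = 10000101 (10xxxxxx ✓), payload 000101.
Concatenate: 01100000101 = 0x305 (11 bits → U+0305).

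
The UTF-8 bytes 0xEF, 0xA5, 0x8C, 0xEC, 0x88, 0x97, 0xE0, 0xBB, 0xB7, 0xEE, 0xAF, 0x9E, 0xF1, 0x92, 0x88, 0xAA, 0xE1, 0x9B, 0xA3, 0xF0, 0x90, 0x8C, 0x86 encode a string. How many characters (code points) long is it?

7

Byte at offset 0: 0xEF = 11101111 → 3-byte char (#1). Advance 3.
Byte at offset 3: 0xEC = 11101100 → 3-byte char (#2). Advance 3.
Byte at offset 6: 0xE0 = 11100000 → 3-byte char (#3). Advance 3.
Byte at offset 9: 0xEE = 11101110 → 3-byte char (#4). Advance 3.
Byte at offset 12: 0xF1 = 11110001 → 4-byte char (#5). Advance 4.
Byte at offset 16: 0xE1 = 11100001 → 3-byte char (#6). Advance 3.
Byte at offset 19: 0xF0 = 11110000 → 4-byte char (#7). Advance 4.
Reached end at offset 23 after 7 code points.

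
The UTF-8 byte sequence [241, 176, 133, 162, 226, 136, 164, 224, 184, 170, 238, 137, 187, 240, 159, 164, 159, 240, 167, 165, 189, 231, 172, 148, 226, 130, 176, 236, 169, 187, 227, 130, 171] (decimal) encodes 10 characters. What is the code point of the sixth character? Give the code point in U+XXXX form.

Offset 0: leading byte 0xF1 = 11110001 → 4-byte char #1 = F1 B0 85 A2.
Offset 4: leading byte 0xE2 = 11100010 → 3-byte char #2 = E2 88 A4.
Offset 7: leading byte 0xE0 = 11100000 → 3-byte char #3 = E0 B8 AA.
Offset 10: leading byte 0xEE = 11101110 → 3-byte char #4 = EE 89 BB.
Offset 13: leading byte 0xF0 = 11110000 → 4-byte char #5 = F0 9F A4 9F.
Offset 17: leading byte 0xF0 = 11110000 → 4-byte char #6 = F0 A7 A5 BD.
Leading byte 0xF0 = 11110000 matches 11110xxx → 4-byte sequence.
Byte 1: 0xF0 = 11110000, payload 000 (3 bits).
Byte 2: 0xA7 = 10100111 (10xxxxxx ✓), payload 100111.
Byte 3: 0xA5 = 10100101 (10xxxxxx ✓), payload 100101.
Byte 4: 0xBD = 10111101 (10xxxxxx ✓), payload 111101.
Concatenate: 000100111100101111101 = 0x2797D (21 bits → U+2797D).

U+2797D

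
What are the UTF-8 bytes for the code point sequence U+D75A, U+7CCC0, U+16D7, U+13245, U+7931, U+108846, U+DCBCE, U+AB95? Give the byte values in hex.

U+D75A: 3-byte form → ED 9D 9A.
U+7CCC0: 4-byte form → F1 BC B3 80.
U+16D7: 3-byte form → E1 9B 97.
U+13245: 4-byte form → F0 93 89 85.
U+7931: 3-byte form → E7 A4 B1.
U+108846: 4-byte form → F4 88 A1 86.
U+DCBCE: 4-byte form → F3 9C AF 8E.
U+AB95: 3-byte form → EA AE 95.
Concatenated (28 bytes): ED 9D 9A F1 BC B3 80 E1 9B 97 F0 93 89 85 E7 A4 B1 F4 88 A1 86 F3 9C AF 8E EA AE 95.

ED 9D 9A F1 BC B3 80 E1 9B 97 F0 93 89 85 E7 A4 B1 F4 88 A1 86 F3 9C AF 8E EA AE 95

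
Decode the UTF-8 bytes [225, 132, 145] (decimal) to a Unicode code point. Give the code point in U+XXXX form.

U+1111

Leading byte 0xE1 = 11100001 matches 1110xxxx → 3-byte sequence.
Byte 1: 0xE1 = 11100001, payload 0001 (4 bits).
Byte 2: 0x84 = 10000100 (10xxxxxx ✓), payload 000100.
Byte 3: 0x91 = 10010001 (10xxxxxx ✓), payload 010001.
Concatenate: 0001000100010001 = 0x1111 (16 bits → U+1111).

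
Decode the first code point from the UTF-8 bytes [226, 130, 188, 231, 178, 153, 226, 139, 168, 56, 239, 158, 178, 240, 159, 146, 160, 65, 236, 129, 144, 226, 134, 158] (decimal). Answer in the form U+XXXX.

Offset 0: leading byte 0xE2 = 11100010 → 3-byte char #1 = E2 82 BC.
Leading byte 0xE2 = 11100010 matches 1110xxxx → 3-byte sequence.
Byte 1: 0xE2 = 11100010, payload 0010 (4 bits).
Byte 2: 0x82 = 10000010 (10xxxxxx ✓), payload 000010.
Byte 3: 0xBC = 10111100 (10xxxxxx ✓), payload 111100.
Concatenate: 0010000010111100 = 0x20BC (16 bits → U+20BC).

U+20BC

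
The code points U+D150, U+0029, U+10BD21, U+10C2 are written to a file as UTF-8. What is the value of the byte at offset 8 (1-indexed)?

1-indexed offset 8 is 0-indexed offset 7.
U+D150 → 3-byte form ED 85 90 at offsets 0–2.
U+0029 → 1-byte form 29 at offsets 3–3.
U+10BD21 → 4-byte form F4 8B B4 A1 at offsets 4–7.
Offset 7 falls in char 3's range; it's byte 4 of F4 8B B4 A1 = 0xA1.

0xA1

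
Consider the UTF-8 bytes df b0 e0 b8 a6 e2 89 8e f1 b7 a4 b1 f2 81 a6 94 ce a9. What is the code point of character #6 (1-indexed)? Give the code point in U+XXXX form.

Offset 0: leading byte 0xDF = 11011111 → 2-byte char #1 = DF B0.
Offset 2: leading byte 0xE0 = 11100000 → 3-byte char #2 = E0 B8 A6.
Offset 5: leading byte 0xE2 = 11100010 → 3-byte char #3 = E2 89 8E.
Offset 8: leading byte 0xF1 = 11110001 → 4-byte char #4 = F1 B7 A4 B1.
Offset 12: leading byte 0xF2 = 11110010 → 4-byte char #5 = F2 81 A6 94.
Offset 16: leading byte 0xCE = 11001110 → 2-byte char #6 = CE A9.
Leading byte 0xCE = 11001110 matches 110xxxxx → 2-byte sequence.
Byte 1: 0xCE = 11001110, payload 01110 (5 bits).
Byte 2: 0xA9 = 10101001 (10xxxxxx ✓), payload 101001.
Concatenate: 01110101001 = 0x3A9 (11 bits → U+03A9).

U+03A9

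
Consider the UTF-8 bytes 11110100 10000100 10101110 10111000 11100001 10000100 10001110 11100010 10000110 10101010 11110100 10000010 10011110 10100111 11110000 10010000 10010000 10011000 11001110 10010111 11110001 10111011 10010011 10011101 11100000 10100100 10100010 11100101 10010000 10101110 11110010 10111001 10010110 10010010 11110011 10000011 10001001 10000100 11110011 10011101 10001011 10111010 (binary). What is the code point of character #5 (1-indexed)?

U+10418

Offset 0: leading byte 0xF4 = 11110100 → 4-byte char #1 = F4 84 AE B8.
Offset 4: leading byte 0xE1 = 11100001 → 3-byte char #2 = E1 84 8E.
Offset 7: leading byte 0xE2 = 11100010 → 3-byte char #3 = E2 86 AA.
Offset 10: leading byte 0xF4 = 11110100 → 4-byte char #4 = F4 82 9E A7.
Offset 14: leading byte 0xF0 = 11110000 → 4-byte char #5 = F0 90 90 98.
Leading byte 0xF0 = 11110000 matches 11110xxx → 4-byte sequence.
Byte 1: 0xF0 = 11110000, payload 000 (3 bits).
Byte 2: 0x90 = 10010000 (10xxxxxx ✓), payload 010000.
Byte 3: 0x90 = 10010000 (10xxxxxx ✓), payload 010000.
Byte 4: 0x98 = 10011000 (10xxxxxx ✓), payload 011000.
Concatenate: 000010000010000011000 = 0x10418 (21 bits → U+10418).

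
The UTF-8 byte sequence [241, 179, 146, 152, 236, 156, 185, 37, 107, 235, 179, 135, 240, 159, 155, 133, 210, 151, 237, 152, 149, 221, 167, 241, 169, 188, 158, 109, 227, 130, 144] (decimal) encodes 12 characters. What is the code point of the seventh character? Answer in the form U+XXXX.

U+0497

Offset 0: leading byte 0xF1 = 11110001 → 4-byte char #1 = F1 B3 92 98.
Offset 4: leading byte 0xEC = 11101100 → 3-byte char #2 = EC 9C B9.
Offset 7: leading byte 0x25 = 00100101 → 1-byte char #3 = 25.
Offset 8: leading byte 0x6B = 01101011 → 1-byte char #4 = 6B.
Offset 9: leading byte 0xEB = 11101011 → 3-byte char #5 = EB B3 87.
Offset 12: leading byte 0xF0 = 11110000 → 4-byte char #6 = F0 9F 9B 85.
Offset 16: leading byte 0xD2 = 11010010 → 2-byte char #7 = D2 97.
Leading byte 0xD2 = 11010010 matches 110xxxxx → 2-byte sequence.
Byte 1: 0xD2 = 11010010, payload 10010 (5 bits).
Byte 2: 0x97 = 10010111 (10xxxxxx ✓), payload 010111.
Concatenate: 10010010111 = 0x497 (11 bits → U+0497).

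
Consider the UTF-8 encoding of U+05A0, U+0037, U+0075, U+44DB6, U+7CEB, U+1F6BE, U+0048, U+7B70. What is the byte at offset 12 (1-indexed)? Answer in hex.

0xF0

1-indexed offset 12 is 0-indexed offset 11.
U+05A0 → 2-byte form D6 A0 at offsets 0–1.
U+0037 → 1-byte form 37 at offsets 2–2.
U+0075 → 1-byte form 75 at offsets 3–3.
U+44DB6 → 4-byte form F1 84 B6 B6 at offsets 4–7.
U+7CEB → 3-byte form E7 B3 AB at offsets 8–10.
U+1F6BE → 4-byte form F0 9F 9A BE at offsets 11–14.
Offset 11 falls in char 6's range; it's byte 1 of F0 9F 9A BE = 0xF0.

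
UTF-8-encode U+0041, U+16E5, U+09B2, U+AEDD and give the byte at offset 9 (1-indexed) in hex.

0xBB

1-indexed offset 9 is 0-indexed offset 8.
U+0041 → 1-byte form 41 at offsets 0–0.
U+16E5 → 3-byte form E1 9B A5 at offsets 1–3.
U+09B2 → 3-byte form E0 A6 B2 at offsets 4–6.
U+AEDD → 3-byte form EA BB 9D at offsets 7–9.
Offset 8 falls in char 4's range; it's byte 2 of EA BB 9D = 0xBB.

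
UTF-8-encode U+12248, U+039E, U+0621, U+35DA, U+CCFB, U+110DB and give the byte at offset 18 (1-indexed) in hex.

0x9B

1-indexed offset 18 is 0-indexed offset 17.
U+12248 → 4-byte form F0 92 89 88 at offsets 0–3.
U+039E → 2-byte form CE 9E at offsets 4–5.
U+0621 → 2-byte form D8 A1 at offsets 6–7.
U+35DA → 3-byte form E3 97 9A at offsets 8–10.
U+CCFB → 3-byte form EC B3 BB at offsets 11–13.
U+110DB → 4-byte form F0 91 83 9B at offsets 14–17.
Offset 17 falls in char 6's range; it's byte 4 of F0 91 83 9B = 0x9B.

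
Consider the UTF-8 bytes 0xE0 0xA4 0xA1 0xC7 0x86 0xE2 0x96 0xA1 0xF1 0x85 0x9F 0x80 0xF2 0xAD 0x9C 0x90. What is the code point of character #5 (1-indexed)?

Offset 0: leading byte 0xE0 = 11100000 → 3-byte char #1 = E0 A4 A1.
Offset 3: leading byte 0xC7 = 11000111 → 2-byte char #2 = C7 86.
Offset 5: leading byte 0xE2 = 11100010 → 3-byte char #3 = E2 96 A1.
Offset 8: leading byte 0xF1 = 11110001 → 4-byte char #4 = F1 85 9F 80.
Offset 12: leading byte 0xF2 = 11110010 → 4-byte char #5 = F2 AD 9C 90.
Leading byte 0xF2 = 11110010 matches 11110xxx → 4-byte sequence.
Byte 1: 0xF2 = 11110010, payload 010 (3 bits).
Byte 2: 0xAD = 10101101 (10xxxxxx ✓), payload 101101.
Byte 3: 0x9C = 10011100 (10xxxxxx ✓), payload 011100.
Byte 4: 0x90 = 10010000 (10xxxxxx ✓), payload 010000.
Concatenate: 010101101011100010000 = 0xAD710 (21 bits → U+AD710).

U+AD710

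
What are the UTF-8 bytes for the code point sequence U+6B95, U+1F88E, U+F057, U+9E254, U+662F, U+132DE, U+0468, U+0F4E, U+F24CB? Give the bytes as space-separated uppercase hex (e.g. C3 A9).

E6 AE 95 F0 9F A2 8E EF 81 97 F2 9E 89 94 E6 98 AF F0 93 8B 9E D1 A8 E0 BD 8E F3 B2 93 8B

U+6B95: 3-byte form → E6 AE 95.
U+1F88E: 4-byte form → F0 9F A2 8E.
U+F057: 3-byte form → EF 81 97.
U+9E254: 4-byte form → F2 9E 89 94.
U+662F: 3-byte form → E6 98 AF.
U+132DE: 4-byte form → F0 93 8B 9E.
U+0468: 2-byte form → D1 A8.
U+0F4E: 3-byte form → E0 BD 8E.
U+F24CB: 4-byte form → F3 B2 93 8B.
Concatenated (30 bytes): E6 AE 95 F0 9F A2 8E EF 81 97 F2 9E 89 94 E6 98 AF F0 93 8B 9E D1 A8 E0 BD 8E F3 B2 93 8B.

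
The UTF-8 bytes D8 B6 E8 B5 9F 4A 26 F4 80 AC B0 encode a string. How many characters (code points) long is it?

Byte at offset 0: 0xD8 = 11011000 → 2-byte char (#1). Advance 2.
Byte at offset 2: 0xE8 = 11101000 → 3-byte char (#2). Advance 3.
Byte at offset 5: 0x4A = 01001010 → 1-byte char (#3). Advance 1.
Byte at offset 6: 0x26 = 00100110 → 1-byte char (#4). Advance 1.
Byte at offset 7: 0xF4 = 11110100 → 4-byte char (#5). Advance 4.
Reached end at offset 11 after 5 code points.

5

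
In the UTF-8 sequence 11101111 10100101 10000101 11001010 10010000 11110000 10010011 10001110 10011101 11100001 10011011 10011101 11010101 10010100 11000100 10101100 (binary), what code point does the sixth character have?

U+012C

Offset 0: leading byte 0xEF = 11101111 → 3-byte char #1 = EF A5 85.
Offset 3: leading byte 0xCA = 11001010 → 2-byte char #2 = CA 90.
Offset 5: leading byte 0xF0 = 11110000 → 4-byte char #3 = F0 93 8E 9D.
Offset 9: leading byte 0xE1 = 11100001 → 3-byte char #4 = E1 9B 9D.
Offset 12: leading byte 0xD5 = 11010101 → 2-byte char #5 = D5 94.
Offset 14: leading byte 0xC4 = 11000100 → 2-byte char #6 = C4 AC.
Leading byte 0xC4 = 11000100 matches 110xxxxx → 2-byte sequence.
Byte 1: 0xC4 = 11000100, payload 00100 (5 bits).
Byte 2: 0xAC = 10101100 (10xxxxxx ✓), payload 101100.
Concatenate: 00100101100 = 0x12C (11 bits → U+012C).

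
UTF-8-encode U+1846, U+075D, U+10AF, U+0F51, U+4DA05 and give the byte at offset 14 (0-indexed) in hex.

U+1846 → 3-byte form E1 A1 86 at offsets 0–2.
U+075D → 2-byte form DD 9D at offsets 3–4.
U+10AF → 3-byte form E1 82 AF at offsets 5–7.
U+0F51 → 3-byte form E0 BD 91 at offsets 8–10.
U+4DA05 → 4-byte form F1 8D A8 85 at offsets 11–14.
Offset 14 falls in char 5's range; it's byte 4 of F1 8D A8 85 = 0x85.

0x85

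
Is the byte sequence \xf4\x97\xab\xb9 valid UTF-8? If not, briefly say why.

Leading byte 0xF4 = 11110100 → 4-byte form.
Payload = 0x117AF9, which exceeds U+10FFFF, the maximum Unicode code point. (Leading bytes F5–FF, or F4 followed by ≥ 0x90, are invalid.)

invalid (encodes a value above U+10FFFF)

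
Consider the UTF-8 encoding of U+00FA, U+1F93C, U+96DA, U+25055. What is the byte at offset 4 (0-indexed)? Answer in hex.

0xA4

U+00FA → 2-byte form C3 BA at offsets 0–1.
U+1F93C → 4-byte form F0 9F A4 BC at offsets 2–5.
Offset 4 falls in char 2's range; it's byte 3 of F0 9F A4 BC = 0xA4.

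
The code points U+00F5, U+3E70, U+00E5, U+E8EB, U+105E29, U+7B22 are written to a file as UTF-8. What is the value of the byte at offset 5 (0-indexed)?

U+00F5 → 2-byte form C3 B5 at offsets 0–1.
U+3E70 → 3-byte form E3 B9 B0 at offsets 2–4.
U+00E5 → 2-byte form C3 A5 at offsets 5–6.
Offset 5 falls in char 3's range; it's byte 1 of C3 A5 = 0xC3.

0xC3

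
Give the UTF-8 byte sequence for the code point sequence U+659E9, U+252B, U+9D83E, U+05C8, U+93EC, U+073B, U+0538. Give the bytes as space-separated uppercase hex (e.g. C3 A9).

F1 A5 A7 A9 E2 94 AB F2 9D A0 BE D7 88 E9 8F AC DC BB D4 B8

U+659E9: 4-byte form → F1 A5 A7 A9.
U+252B: 3-byte form → E2 94 AB.
U+9D83E: 4-byte form → F2 9D A0 BE.
U+05C8: 2-byte form → D7 88.
U+93EC: 3-byte form → E9 8F AC.
U+073B: 2-byte form → DC BB.
U+0538: 2-byte form → D4 B8.
Concatenated (20 bytes): F1 A5 A7 A9 E2 94 AB F2 9D A0 BE D7 88 E9 8F AC DC BB D4 B8.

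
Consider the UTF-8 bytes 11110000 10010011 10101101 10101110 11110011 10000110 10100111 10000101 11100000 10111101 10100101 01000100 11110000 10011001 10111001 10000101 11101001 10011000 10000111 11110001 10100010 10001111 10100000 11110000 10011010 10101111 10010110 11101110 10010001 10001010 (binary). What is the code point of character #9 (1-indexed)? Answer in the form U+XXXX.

U+E44A

Offset 0: leading byte 0xF0 = 11110000 → 4-byte char #1 = F0 93 AD AE.
Offset 4: leading byte 0xF3 = 11110011 → 4-byte char #2 = F3 86 A7 85.
Offset 8: leading byte 0xE0 = 11100000 → 3-byte char #3 = E0 BD A5.
Offset 11: leading byte 0x44 = 01000100 → 1-byte char #4 = 44.
Offset 12: leading byte 0xF0 = 11110000 → 4-byte char #5 = F0 99 B9 85.
Offset 16: leading byte 0xE9 = 11101001 → 3-byte char #6 = E9 98 87.
Offset 19: leading byte 0xF1 = 11110001 → 4-byte char #7 = F1 A2 8F A0.
Offset 23: leading byte 0xF0 = 11110000 → 4-byte char #8 = F0 9A AF 96.
Offset 27: leading byte 0xEE = 11101110 → 3-byte char #9 = EE 91 8A.
Leading byte 0xEE = 11101110 matches 1110xxxx → 3-byte sequence.
Byte 1: 0xEE = 11101110, payload 1110 (4 bits).
Byte 2: 0x91 = 10010001 (10xxxxxx ✓), payload 010001.
Byte 3: 0x8A = 10001010 (10xxxxxx ✓), payload 001010.
Concatenate: 1110010001001010 = 0xE44A (16 bits → U+E44A).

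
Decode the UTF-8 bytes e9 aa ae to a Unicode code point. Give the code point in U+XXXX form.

Leading byte 0xE9 = 11101001 matches 1110xxxx → 3-byte sequence.
Byte 1: 0xE9 = 11101001, payload 1001 (4 bits).
Byte 2: 0xAA = 10101010 (10xxxxxx ✓), payload 101010.
Byte 3: 0xAE = 10101110 (10xxxxxx ✓), payload 101110.
Concatenate: 1001101010101110 = 0x9AAE (16 bits → U+9AAE).

U+9AAE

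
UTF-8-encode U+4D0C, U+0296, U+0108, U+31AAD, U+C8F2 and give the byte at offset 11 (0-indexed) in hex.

U+4D0C → 3-byte form E4 B4 8C at offsets 0–2.
U+0296 → 2-byte form CA 96 at offsets 3–4.
U+0108 → 2-byte form C4 88 at offsets 5–6.
U+31AAD → 4-byte form F0 B1 AA AD at offsets 7–10.
U+C8F2 → 3-byte form EC A3 B2 at offsets 11–13.
Offset 11 falls in char 5's range; it's byte 1 of EC A3 B2 = 0xEC.

0xEC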